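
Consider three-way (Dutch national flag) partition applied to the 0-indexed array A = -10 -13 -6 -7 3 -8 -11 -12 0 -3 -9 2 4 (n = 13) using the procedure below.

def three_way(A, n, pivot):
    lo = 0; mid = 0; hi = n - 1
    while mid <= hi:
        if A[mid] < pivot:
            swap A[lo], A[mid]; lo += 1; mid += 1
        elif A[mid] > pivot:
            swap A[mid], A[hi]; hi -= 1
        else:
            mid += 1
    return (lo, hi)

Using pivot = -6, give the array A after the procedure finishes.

-10 -13 -7 -9 -8 -11 -12 -6 -3 0 2 4 3

pivot = -6; lo=0, mid=0, hi=12
A[mid]=-10<-6: swap A[0],A[0]; lo=1,mid=1 → -10 -13 -6 -7 3 -8 -11 -12 0 -3 -9 2 4
A[mid]=-13<-6: swap A[1],A[1]; lo=2,mid=2 → -10 -13 -6 -7 3 -8 -11 -12 0 -3 -9 2 4
A[mid]=-6=-6: mid=3
A[mid]=-7<-6: swap A[2],A[3]; lo=3,mid=4 → -10 -13 -7 -6 3 -8 -11 -12 0 -3 -9 2 4
A[mid]=3>-6: swap A[4],A[12]; hi=11 → -10 -13 -7 -6 4 -8 -11 -12 0 -3 -9 2 3
A[mid]=4>-6: swap A[4],A[11]; hi=10 → -10 -13 -7 -6 2 -8 -11 -12 0 -3 -9 4 3
A[mid]=2>-6: swap A[4],A[10]; hi=9 → -10 -13 -7 -6 -9 -8 -11 -12 0 -3 2 4 3
A[mid]=-9<-6: swap A[3],A[4]; lo=4,mid=5 → -10 -13 -7 -9 -6 -8 -11 -12 0 -3 2 4 3
A[mid]=-8<-6: swap A[4],A[5]; lo=5,mid=6 → -10 -13 -7 -9 -8 -6 -11 -12 0 -3 2 4 3
A[mid]=-11<-6: swap A[5],A[6]; lo=6,mid=7 → -10 -13 -7 -9 -8 -11 -6 -12 0 -3 2 4 3
A[mid]=-12<-6: swap A[6],A[7]; lo=7,mid=8 → -10 -13 -7 -9 -8 -11 -12 -6 0 -3 2 4 3
A[mid]=0>-6: swap A[8],A[9]; hi=8 → -10 -13 -7 -9 -8 -11 -12 -6 -3 0 2 4 3
A[mid]=-3>-6: swap A[8],A[8]; hi=7 → -10 -13 -7 -9 -8 -11 -12 -6 -3 0 2 4 3
end: lo=7, hi=7; A = -10 -13 -7 -9 -8 -11 -12 -6 -3 0 2 4 3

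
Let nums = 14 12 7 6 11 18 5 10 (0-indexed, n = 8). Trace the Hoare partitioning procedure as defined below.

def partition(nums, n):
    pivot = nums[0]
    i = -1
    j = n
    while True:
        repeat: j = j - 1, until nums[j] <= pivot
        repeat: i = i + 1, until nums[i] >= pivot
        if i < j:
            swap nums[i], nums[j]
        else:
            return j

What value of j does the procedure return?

pivot = nums[0] = 14; i = -1, j = 8
j→7 (nums[7]=10≤14), i→0 (nums[0]=14≥14); i<j, swap → 10 12 7 6 11 18 5 14
j→6 (nums[6]=5≤14), i→5 (nums[5]=18≥14); i<j, swap → 10 12 7 6 11 5 18 14
j→5, i→6; i≥j, return j=5. nums = 10 12 7 6 11 5 18 14

5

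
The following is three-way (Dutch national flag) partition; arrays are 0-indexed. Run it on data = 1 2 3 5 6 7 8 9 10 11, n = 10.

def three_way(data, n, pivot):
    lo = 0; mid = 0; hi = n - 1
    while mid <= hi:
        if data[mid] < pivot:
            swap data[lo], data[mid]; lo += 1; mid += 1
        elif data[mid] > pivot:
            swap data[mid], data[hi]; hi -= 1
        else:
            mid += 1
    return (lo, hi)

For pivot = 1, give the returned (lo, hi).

(0, 0)

pivot = 1; lo=0, mid=0, hi=9
data[mid]=1=1: mid=1
data[mid]=2>1: swap data[1],data[9]; hi=8 → 1 11 3 5 6 7 8 9 10 2
data[mid]=11>1: swap data[1],data[8]; hi=7 → 1 10 3 5 6 7 8 9 11 2
data[mid]=10>1: swap data[1],data[7]; hi=6 → 1 9 3 5 6 7 8 10 11 2
data[mid]=9>1: swap data[1],data[6]; hi=5 → 1 8 3 5 6 7 9 10 11 2
data[mid]=8>1: swap data[1],data[5]; hi=4 → 1 7 3 5 6 8 9 10 11 2
data[mid]=7>1: swap data[1],data[4]; hi=3 → 1 6 3 5 7 8 9 10 11 2
data[mid]=6>1: swap data[1],data[3]; hi=2 → 1 5 3 6 7 8 9 10 11 2
data[mid]=5>1: swap data[1],data[2]; hi=1 → 1 3 5 6 7 8 9 10 11 2
data[mid]=3>1: swap data[1],data[1]; hi=0 → 1 3 5 6 7 8 9 10 11 2
end: lo=0, hi=0; data = 1 3 5 6 7 8 9 10 11 2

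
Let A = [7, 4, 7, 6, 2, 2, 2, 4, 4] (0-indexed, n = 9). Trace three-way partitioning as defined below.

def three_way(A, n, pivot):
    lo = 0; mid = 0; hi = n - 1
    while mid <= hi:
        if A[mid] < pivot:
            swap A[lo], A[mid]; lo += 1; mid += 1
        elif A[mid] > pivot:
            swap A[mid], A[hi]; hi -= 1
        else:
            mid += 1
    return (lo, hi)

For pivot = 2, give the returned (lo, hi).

(0, 2)

lo=0 mid=0 hi=8
7>2: swap(0,8), hi=7 ⇒ [4, 4, 7, 6, 2, 2, 2, 4, 7]
4>2: swap(0,7), hi=6 ⇒ [4, 4, 7, 6, 2, 2, 2, 4, 7]
4>2: swap(0,6), hi=5 ⇒ [2, 4, 7, 6, 2, 2, 4, 4, 7]
2=2: mid=1
4>2: swap(1,5), hi=4 ⇒ [2, 2, 7, 6, 2, 4, 4, 4, 7]
2=2: mid=2
7>2: swap(2,4), hi=3 ⇒ [2, 2, 2, 6, 7, 4, 4, 4, 7]
2=2: mid=3
6>2: swap(3,3), hi=2 ⇒ [2, 2, 2, 6, 7, 4, 4, 4, 7]
done. lo=0 hi=2; A=[2, 2, 2, 6, 7, 4, 4, 4, 7]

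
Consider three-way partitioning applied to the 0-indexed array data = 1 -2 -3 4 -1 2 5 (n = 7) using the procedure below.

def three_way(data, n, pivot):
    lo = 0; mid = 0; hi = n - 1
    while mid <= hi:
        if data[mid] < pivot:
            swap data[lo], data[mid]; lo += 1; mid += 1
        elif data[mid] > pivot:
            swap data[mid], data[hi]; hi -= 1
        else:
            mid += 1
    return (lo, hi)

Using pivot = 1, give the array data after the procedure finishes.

-2 -3 -1 1 2 5 4

pivot = 1; lo=0, mid=0, hi=6
data[mid]=1=1: mid=1
data[mid]=-2<1: swap data[0],data[1]; lo=1,mid=2 → -2 1 -3 4 -1 2 5
data[mid]=-3<1: swap data[1],data[2]; lo=2,mid=3 → -2 -3 1 4 -1 2 5
data[mid]=4>1: swap data[3],data[6]; hi=5 → -2 -3 1 5 -1 2 4
data[mid]=5>1: swap data[3],data[5]; hi=4 → -2 -3 1 2 -1 5 4
data[mid]=2>1: swap data[3],data[4]; hi=3 → -2 -3 1 -1 2 5 4
data[mid]=-1<1: swap data[2],data[3]; lo=3,mid=4 → -2 -3 -1 1 2 5 4
end: lo=3, hi=3; data = -2 -3 -1 1 2 5 4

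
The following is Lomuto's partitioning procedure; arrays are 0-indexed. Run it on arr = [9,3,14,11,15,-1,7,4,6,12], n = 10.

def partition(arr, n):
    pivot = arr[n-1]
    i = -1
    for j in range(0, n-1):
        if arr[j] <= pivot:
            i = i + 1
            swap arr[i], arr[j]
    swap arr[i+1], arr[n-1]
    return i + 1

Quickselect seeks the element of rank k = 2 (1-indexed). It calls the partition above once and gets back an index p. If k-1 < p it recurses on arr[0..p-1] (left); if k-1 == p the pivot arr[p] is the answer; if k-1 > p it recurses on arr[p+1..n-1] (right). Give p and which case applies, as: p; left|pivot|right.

pivot = arr[9] = 12; i = -1
j=0: arr[0]=9 ≤ 12 → i=0, swap arr[0],arr[0] (no change) → [9,3,14,11,15,-1,7,4,6,12]
j=1: arr[1]=3 ≤ 12 → i=1, swap arr[1],arr[1] (no change) → [9,3,14,11,15,-1,7,4,6,12]
j=2: arr[2]=14 > 12 → no swap
j=3: arr[3]=11 ≤ 12 → i=2, swap arr[2],arr[3] → [9,3,11,14,15,-1,7,4,6,12]
j=4: arr[4]=15 > 12 → no swap
j=5: arr[5]=-1 ≤ 12 → i=3, swap arr[3],arr[5] → [9,3,11,-1,15,14,7,4,6,12]
j=6: arr[6]=7 ≤ 12 → i=4, swap arr[4],arr[6] → [9,3,11,-1,7,14,15,4,6,12]
j=7: arr[7]=4 ≤ 12 → i=5, swap arr[5],arr[7] → [9,3,11,-1,7,4,15,14,6,12]
j=8: arr[8]=6 ≤ 12 → i=6, swap arr[6],arr[8] → [9,3,11,-1,7,4,6,14,15,12]
final swap arr[7],arr[9] → [9,3,11,-1,7,4,6,12,15,14]; return 7
p = 7; k-1 = 1 < 7 ⇒ left

7; left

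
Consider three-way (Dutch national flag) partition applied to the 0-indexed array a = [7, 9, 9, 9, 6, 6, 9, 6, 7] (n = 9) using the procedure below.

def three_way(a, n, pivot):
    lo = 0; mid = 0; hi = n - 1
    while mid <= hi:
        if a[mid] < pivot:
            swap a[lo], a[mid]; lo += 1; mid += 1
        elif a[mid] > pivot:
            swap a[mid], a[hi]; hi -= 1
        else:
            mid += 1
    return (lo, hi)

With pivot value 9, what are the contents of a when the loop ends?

pivot = 9; lo=0, mid=0, hi=8
a[mid]=7<9: swap a[0],a[0]; lo=1,mid=1 → [7, 9, 9, 9, 6, 6, 9, 6, 7]
a[mid]=9=9: mid=2
a[mid]=9=9: mid=3
a[mid]=9=9: mid=4
a[mid]=6<9: swap a[1],a[4]; lo=2,mid=5 → [7, 6, 9, 9, 9, 6, 9, 6, 7]
a[mid]=6<9: swap a[2],a[5]; lo=3,mid=6 → [7, 6, 6, 9, 9, 9, 9, 6, 7]
a[mid]=9=9: mid=7
a[mid]=6<9: swap a[3],a[7]; lo=4,mid=8 → [7, 6, 6, 6, 9, 9, 9, 9, 7]
a[mid]=7<9: swap a[4],a[8]; lo=5,mid=9 → [7, 6, 6, 6, 7, 9, 9, 9, 9]
end: lo=5, hi=8; a = [7, 6, 6, 6, 7, 9, 9, 9, 9]

[7, 6, 6, 6, 7, 9, 9, 9, 9]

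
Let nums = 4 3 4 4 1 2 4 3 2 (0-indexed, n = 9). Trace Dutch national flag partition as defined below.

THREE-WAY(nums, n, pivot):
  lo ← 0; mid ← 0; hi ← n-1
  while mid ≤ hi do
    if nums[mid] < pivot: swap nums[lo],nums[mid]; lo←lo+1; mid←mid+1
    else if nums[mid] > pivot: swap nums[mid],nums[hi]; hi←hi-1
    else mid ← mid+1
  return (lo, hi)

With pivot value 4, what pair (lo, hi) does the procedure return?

(5, 8)

lo=0 mid=0 hi=8
4=4: mid=1
3<4: swap(0,1), lo=1 mid=2 ⇒ 3 4 4 4 1 2 4 3 2
4=4: mid=3
4=4: mid=4
1<4: swap(1,4), lo=2 mid=5 ⇒ 3 1 4 4 4 2 4 3 2
2<4: swap(2,5), lo=3 mid=6 ⇒ 3 1 2 4 4 4 4 3 2
4=4: mid=7
3<4: swap(3,7), lo=4 mid=8 ⇒ 3 1 2 3 4 4 4 4 2
2<4: swap(4,8), lo=5 mid=9 ⇒ 3 1 2 3 2 4 4 4 4
done. lo=5 hi=8; nums=3 1 2 3 2 4 4 4 4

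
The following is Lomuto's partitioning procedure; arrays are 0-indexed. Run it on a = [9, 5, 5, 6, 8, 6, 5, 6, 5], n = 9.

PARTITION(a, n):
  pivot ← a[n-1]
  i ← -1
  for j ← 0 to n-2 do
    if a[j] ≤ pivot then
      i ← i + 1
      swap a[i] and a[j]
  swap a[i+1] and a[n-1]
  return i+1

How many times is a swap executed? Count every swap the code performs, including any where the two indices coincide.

pivot=5, i=-1
j=0: 9>5, skip
j=1: 5≤5, i=0, swap(0,1) ⇒ [5, 9, 5, 6, 8, 6, 5, 6, 5]
j=2: 5≤5, i=1, swap(1,2) ⇒ [5, 5, 9, 6, 8, 6, 5, 6, 5]
j=3: 6>5, skip
j=4: 8>5, skip
j=5: 6>5, skip
j=6: 5≤5, i=2, swap(2,6) ⇒ [5, 5, 5, 6, 8, 6, 9, 6, 5]
j=7: 6>5, skip
swap(3,8) ⇒ [5, 5, 5, 5, 8, 6, 9, 6, 6]; return 3

4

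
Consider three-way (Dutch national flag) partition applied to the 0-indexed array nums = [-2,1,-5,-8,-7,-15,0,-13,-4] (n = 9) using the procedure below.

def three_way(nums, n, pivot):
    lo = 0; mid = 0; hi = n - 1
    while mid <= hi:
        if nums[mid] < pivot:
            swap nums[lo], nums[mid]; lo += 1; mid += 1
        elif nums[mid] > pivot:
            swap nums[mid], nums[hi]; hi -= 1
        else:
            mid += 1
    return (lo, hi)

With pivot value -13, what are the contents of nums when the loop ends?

[-15,-13,-8,-7,-5,0,1,-4,-2]

lo=0 mid=0 hi=8
-2>-13: swap(0,8), hi=7 ⇒ [-4,1,-5,-8,-7,-15,0,-13,-2]
-4>-13: swap(0,7), hi=6 ⇒ [-13,1,-5,-8,-7,-15,0,-4,-2]
-13=-13: mid=1
1>-13: swap(1,6), hi=5 ⇒ [-13,0,-5,-8,-7,-15,1,-4,-2]
0>-13: swap(1,5), hi=4 ⇒ [-13,-15,-5,-8,-7,0,1,-4,-2]
-15<-13: swap(0,1), lo=1 mid=2 ⇒ [-15,-13,-5,-8,-7,0,1,-4,-2]
-5>-13: swap(2,4), hi=3 ⇒ [-15,-13,-7,-8,-5,0,1,-4,-2]
-7>-13: swap(2,3), hi=2 ⇒ [-15,-13,-8,-7,-5,0,1,-4,-2]
-8>-13: swap(2,2), hi=1 ⇒ [-15,-13,-8,-7,-5,0,1,-4,-2]
done. lo=1 hi=1; nums=[-15,-13,-8,-7,-5,0,1,-4,-2]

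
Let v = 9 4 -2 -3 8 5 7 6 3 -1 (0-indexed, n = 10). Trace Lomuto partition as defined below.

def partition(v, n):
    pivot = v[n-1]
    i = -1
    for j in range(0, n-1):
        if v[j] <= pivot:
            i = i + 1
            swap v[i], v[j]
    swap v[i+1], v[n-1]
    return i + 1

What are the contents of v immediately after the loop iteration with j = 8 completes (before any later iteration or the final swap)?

-2 -3 9 4 8 5 7 6 3 -1

pivot = v[9] = -1; i = -1
j=0: v[0]=9 > -1 → no swap
j=1: v[1]=4 > -1 → no swap
j=2: v[2]=-2 ≤ -1 → i=0, swap v[0],v[2] → -2 4 9 -3 8 5 7 6 3 -1
j=3: v[3]=-3 ≤ -1 → i=1, swap v[1],v[3] → -2 -3 9 4 8 5 7 6 3 -1
j=4: v[4]=8 > -1 → no swap
j=5: v[5]=5 > -1 → no swap
j=6: v[6]=7 > -1 → no swap
j=7: v[7]=6 > -1 → no swap
j=8: v[8]=3 > -1 → no swap
(after j=8) v = -2 -3 9 4 8 5 7 6 3 -1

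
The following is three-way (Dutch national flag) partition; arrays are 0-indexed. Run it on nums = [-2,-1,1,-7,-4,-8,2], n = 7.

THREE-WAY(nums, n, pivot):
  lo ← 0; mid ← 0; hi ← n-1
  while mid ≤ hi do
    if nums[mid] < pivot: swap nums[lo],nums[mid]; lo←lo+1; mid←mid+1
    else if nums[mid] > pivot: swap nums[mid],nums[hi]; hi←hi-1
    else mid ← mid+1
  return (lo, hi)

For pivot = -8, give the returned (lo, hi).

(0, 0)

lo=0 mid=0 hi=6
-2>-8: swap(0,6), hi=5 ⇒ [2,-1,1,-7,-4,-8,-2]
2>-8: swap(0,5), hi=4 ⇒ [-8,-1,1,-7,-4,2,-2]
-8=-8: mid=1
-1>-8: swap(1,4), hi=3 ⇒ [-8,-4,1,-7,-1,2,-2]
-4>-8: swap(1,3), hi=2 ⇒ [-8,-7,1,-4,-1,2,-2]
-7>-8: swap(1,2), hi=1 ⇒ [-8,1,-7,-4,-1,2,-2]
1>-8: swap(1,1), hi=0 ⇒ [-8,1,-7,-4,-1,2,-2]
done. lo=0 hi=0; nums=[-8,1,-7,-4,-1,2,-2]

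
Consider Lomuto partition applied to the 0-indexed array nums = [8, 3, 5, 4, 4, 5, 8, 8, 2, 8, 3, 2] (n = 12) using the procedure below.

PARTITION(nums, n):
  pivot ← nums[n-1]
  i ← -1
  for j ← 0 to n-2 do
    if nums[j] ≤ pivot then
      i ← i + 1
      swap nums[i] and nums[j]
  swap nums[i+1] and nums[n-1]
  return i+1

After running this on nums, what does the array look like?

pivot=2, i=-1
j=0: 8>2, skip
j=1: 3>2, skip
j=2: 5>2, skip
j=3: 4>2, skip
j=4: 4>2, skip
j=5: 5>2, skip
j=6: 8>2, skip
j=7: 8>2, skip
j=8: 2≤2, i=0, swap(0,8) ⇒ [2, 3, 5, 4, 4, 5, 8, 8, 8, 8, 3, 2]
j=9: 8>2, skip
j=10: 3>2, skip
swap(1,11) ⇒ [2, 2, 5, 4, 4, 5, 8, 8, 8, 8, 3, 3]; return 1

[2, 2, 5, 4, 4, 5, 8, 8, 8, 8, 3, 3]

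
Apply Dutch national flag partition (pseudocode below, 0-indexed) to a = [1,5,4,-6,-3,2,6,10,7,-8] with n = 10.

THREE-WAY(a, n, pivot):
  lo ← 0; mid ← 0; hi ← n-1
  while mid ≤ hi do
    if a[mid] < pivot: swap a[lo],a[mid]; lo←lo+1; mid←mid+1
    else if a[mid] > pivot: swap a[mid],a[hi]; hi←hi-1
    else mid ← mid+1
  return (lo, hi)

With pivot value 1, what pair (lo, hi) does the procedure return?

(3, 3)

lo=0 mid=0 hi=9
1=1: mid=1
5>1: swap(1,9), hi=8 ⇒ [1,-8,4,-6,-3,2,6,10,7,5]
-8<1: swap(0,1), lo=1 mid=2 ⇒ [-8,1,4,-6,-3,2,6,10,7,5]
4>1: swap(2,8), hi=7 ⇒ [-8,1,7,-6,-3,2,6,10,4,5]
7>1: swap(2,7), hi=6 ⇒ [-8,1,10,-6,-3,2,6,7,4,5]
10>1: swap(2,6), hi=5 ⇒ [-8,1,6,-6,-3,2,10,7,4,5]
6>1: swap(2,5), hi=4 ⇒ [-8,1,2,-6,-3,6,10,7,4,5]
2>1: swap(2,4), hi=3 ⇒ [-8,1,-3,-6,2,6,10,7,4,5]
-3<1: swap(1,2), lo=2 mid=3 ⇒ [-8,-3,1,-6,2,6,10,7,4,5]
-6<1: swap(2,3), lo=3 mid=4 ⇒ [-8,-3,-6,1,2,6,10,7,4,5]
done. lo=3 hi=3; a=[-8,-3,-6,1,2,6,10,7,4,5]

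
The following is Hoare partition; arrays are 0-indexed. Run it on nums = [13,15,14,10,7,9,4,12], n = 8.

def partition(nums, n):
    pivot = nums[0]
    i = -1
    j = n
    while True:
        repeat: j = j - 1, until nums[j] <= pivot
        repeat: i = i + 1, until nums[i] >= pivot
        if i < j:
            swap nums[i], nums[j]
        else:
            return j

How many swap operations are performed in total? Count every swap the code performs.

3

pivot = nums[0] = 13; i = -1, j = 8
j→7 (nums[7]=12≤13), i→0 (nums[0]=13≥13); i<j, swap → [12,15,14,10,7,9,4,13]
j→6 (nums[6]=4≤13), i→1 (nums[1]=15≥13); i<j, swap → [12,4,14,10,7,9,15,13]
j→5 (nums[5]=9≤13), i→2 (nums[2]=14≥13); i<j, swap → [12,4,9,10,7,14,15,13]
j→4, i→5; i≥j, return j=4. nums = [12,4,9,10,7,14,15,13]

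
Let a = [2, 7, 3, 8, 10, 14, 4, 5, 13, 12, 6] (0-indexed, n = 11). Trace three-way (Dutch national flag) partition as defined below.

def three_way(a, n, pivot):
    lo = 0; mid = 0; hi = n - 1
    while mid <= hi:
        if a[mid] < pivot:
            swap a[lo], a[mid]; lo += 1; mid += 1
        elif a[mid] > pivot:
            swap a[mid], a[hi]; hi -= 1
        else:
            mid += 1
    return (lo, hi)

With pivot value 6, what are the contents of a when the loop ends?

lo=0 mid=0 hi=10
2<6: swap(0,0), lo=1 mid=1 ⇒ [2, 7, 3, 8, 10, 14, 4, 5, 13, 12, 6]
7>6: swap(1,10), hi=9 ⇒ [2, 6, 3, 8, 10, 14, 4, 5, 13, 12, 7]
6=6: mid=2
3<6: swap(1,2), lo=2 mid=3 ⇒ [2, 3, 6, 8, 10, 14, 4, 5, 13, 12, 7]
8>6: swap(3,9), hi=8 ⇒ [2, 3, 6, 12, 10, 14, 4, 5, 13, 8, 7]
12>6: swap(3,8), hi=7 ⇒ [2, 3, 6, 13, 10, 14, 4, 5, 12, 8, 7]
13>6: swap(3,7), hi=6 ⇒ [2, 3, 6, 5, 10, 14, 4, 13, 12, 8, 7]
5<6: swap(2,3), lo=3 mid=4 ⇒ [2, 3, 5, 6, 10, 14, 4, 13, 12, 8, 7]
10>6: swap(4,6), hi=5 ⇒ [2, 3, 5, 6, 4, 14, 10, 13, 12, 8, 7]
4<6: swap(3,4), lo=4 mid=5 ⇒ [2, 3, 5, 4, 6, 14, 10, 13, 12, 8, 7]
14>6: swap(5,5), hi=4 ⇒ [2, 3, 5, 4, 6, 14, 10, 13, 12, 8, 7]
done. lo=4 hi=4; a=[2, 3, 5, 4, 6, 14, 10, 13, 12, 8, 7]

[2, 3, 5, 4, 6, 14, 10, 13, 12, 8, 7]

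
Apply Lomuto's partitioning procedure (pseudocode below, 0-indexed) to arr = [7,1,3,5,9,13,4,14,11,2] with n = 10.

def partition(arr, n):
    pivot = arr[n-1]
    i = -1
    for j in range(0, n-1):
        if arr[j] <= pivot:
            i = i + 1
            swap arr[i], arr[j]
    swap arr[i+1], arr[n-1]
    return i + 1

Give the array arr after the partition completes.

pivot = arr[9] = 2; i = -1
j=0: arr[0]=7 > 2 → no swap
j=1: arr[1]=1 ≤ 2 → i=0, swap arr[0],arr[1] → [1,7,3,5,9,13,4,14,11,2]
j=2: arr[2]=3 > 2 → no swap
j=3: arr[3]=5 > 2 → no swap
j=4: arr[4]=9 > 2 → no swap
j=5: arr[5]=13 > 2 → no swap
j=6: arr[6]=4 > 2 → no swap
j=7: arr[7]=14 > 2 → no swap
j=8: arr[8]=11 > 2 → no swap
final swap arr[1],arr[9] → [1,2,3,5,9,13,4,14,11,7]; return 1

[1,2,3,5,9,13,4,14,11,7]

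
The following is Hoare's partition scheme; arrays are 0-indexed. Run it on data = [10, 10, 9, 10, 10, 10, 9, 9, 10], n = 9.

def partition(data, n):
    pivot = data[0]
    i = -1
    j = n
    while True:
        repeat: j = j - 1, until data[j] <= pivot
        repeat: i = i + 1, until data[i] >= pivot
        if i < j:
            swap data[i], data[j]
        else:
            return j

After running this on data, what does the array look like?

pivot = data[0] = 10; i = -1, j = 9
j→8 (data[8]=10≤10), i→0 (data[0]=10≥10); i<j, swap → [10, 10, 9, 10, 10, 10, 9, 9, 10]
j→7 (data[7]=9≤10), i→1 (data[1]=10≥10); i<j, swap → [10, 9, 9, 10, 10, 10, 9, 10, 10]
j→6 (data[6]=9≤10), i→3 (data[3]=10≥10); i<j, swap → [10, 9, 9, 9, 10, 10, 10, 10, 10]
j→5 (data[5]=10≤10), i→4 (data[4]=10≥10); i<j, swap → [10, 9, 9, 9, 10, 10, 10, 10, 10]
j→4, i→5; i≥j, return j=4. data = [10, 9, 9, 9, 10, 10, 10, 10, 10]

[10, 9, 9, 9, 10, 10, 10, 10, 10]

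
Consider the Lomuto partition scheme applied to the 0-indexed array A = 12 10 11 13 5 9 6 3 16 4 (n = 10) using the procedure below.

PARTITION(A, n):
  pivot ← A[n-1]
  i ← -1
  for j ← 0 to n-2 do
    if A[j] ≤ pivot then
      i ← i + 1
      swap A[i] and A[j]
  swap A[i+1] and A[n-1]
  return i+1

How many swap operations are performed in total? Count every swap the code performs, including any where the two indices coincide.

pivot = A[9] = 4; i = -1
j=0: A[0]=12 > 4 → no swap
j=1: A[1]=10 > 4 → no swap
j=2: A[2]=11 > 4 → no swap
j=3: A[3]=13 > 4 → no swap
j=4: A[4]=5 > 4 → no swap
j=5: A[5]=9 > 4 → no swap
j=6: A[6]=6 > 4 → no swap
j=7: A[7]=3 ≤ 4 → i=0, swap A[0],A[7] → 3 10 11 13 5 9 6 12 16 4
j=8: A[8]=16 > 4 → no swap
final swap A[1],A[9] → 3 4 11 13 5 9 6 12 16 10; return 1

2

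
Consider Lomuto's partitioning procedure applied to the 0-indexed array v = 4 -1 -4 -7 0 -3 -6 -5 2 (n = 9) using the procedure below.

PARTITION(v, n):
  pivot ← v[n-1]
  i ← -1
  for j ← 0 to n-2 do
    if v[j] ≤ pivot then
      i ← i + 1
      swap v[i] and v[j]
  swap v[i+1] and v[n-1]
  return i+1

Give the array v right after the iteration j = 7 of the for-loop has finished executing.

pivot=2, i=-1
j=0: 4>2, skip
j=1: -1≤2, i=0, swap(0,1) ⇒ -1 4 -4 -7 0 -3 -6 -5 2
j=2: -4≤2, i=1, swap(1,2) ⇒ -1 -4 4 -7 0 -3 -6 -5 2
j=3: -7≤2, i=2, swap(2,3) ⇒ -1 -4 -7 4 0 -3 -6 -5 2
j=4: 0≤2, i=3, swap(3,4) ⇒ -1 -4 -7 0 4 -3 -6 -5 2
j=5: -3≤2, i=4, swap(4,5) ⇒ -1 -4 -7 0 -3 4 -6 -5 2
j=6: -6≤2, i=5, swap(5,6) ⇒ -1 -4 -7 0 -3 -6 4 -5 2
j=7: -5≤2, i=6, swap(6,7) ⇒ -1 -4 -7 0 -3 -6 -5 4 2
(after j=7) v = -1 -4 -7 0 -3 -6 -5 4 2

-1 -4 -7 0 -3 -6 -5 4 2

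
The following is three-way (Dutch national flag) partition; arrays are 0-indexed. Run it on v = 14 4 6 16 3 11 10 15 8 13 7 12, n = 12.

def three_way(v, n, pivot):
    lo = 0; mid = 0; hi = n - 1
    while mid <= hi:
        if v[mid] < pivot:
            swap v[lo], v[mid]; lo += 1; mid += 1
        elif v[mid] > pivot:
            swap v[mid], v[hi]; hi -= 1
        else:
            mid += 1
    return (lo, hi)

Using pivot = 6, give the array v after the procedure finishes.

pivot = 6; lo=0, mid=0, hi=11
v[mid]=14>6: swap v[0],v[11]; hi=10 → 12 4 6 16 3 11 10 15 8 13 7 14
v[mid]=12>6: swap v[0],v[10]; hi=9 → 7 4 6 16 3 11 10 15 8 13 12 14
v[mid]=7>6: swap v[0],v[9]; hi=8 → 13 4 6 16 3 11 10 15 8 7 12 14
v[mid]=13>6: swap v[0],v[8]; hi=7 → 8 4 6 16 3 11 10 15 13 7 12 14
v[mid]=8>6: swap v[0],v[7]; hi=6 → 15 4 6 16 3 11 10 8 13 7 12 14
v[mid]=15>6: swap v[0],v[6]; hi=5 → 10 4 6 16 3 11 15 8 13 7 12 14
v[mid]=10>6: swap v[0],v[5]; hi=4 → 11 4 6 16 3 10 15 8 13 7 12 14
v[mid]=11>6: swap v[0],v[4]; hi=3 → 3 4 6 16 11 10 15 8 13 7 12 14
v[mid]=3<6: swap v[0],v[0]; lo=1,mid=1 → 3 4 6 16 11 10 15 8 13 7 12 14
v[mid]=4<6: swap v[1],v[1]; lo=2,mid=2 → 3 4 6 16 11 10 15 8 13 7 12 14
v[mid]=6=6: mid=3
v[mid]=16>6: swap v[3],v[3]; hi=2 → 3 4 6 16 11 10 15 8 13 7 12 14
end: lo=2, hi=2; v = 3 4 6 16 11 10 15 8 13 7 12 14

3 4 6 16 11 10 15 8 13 7 12 14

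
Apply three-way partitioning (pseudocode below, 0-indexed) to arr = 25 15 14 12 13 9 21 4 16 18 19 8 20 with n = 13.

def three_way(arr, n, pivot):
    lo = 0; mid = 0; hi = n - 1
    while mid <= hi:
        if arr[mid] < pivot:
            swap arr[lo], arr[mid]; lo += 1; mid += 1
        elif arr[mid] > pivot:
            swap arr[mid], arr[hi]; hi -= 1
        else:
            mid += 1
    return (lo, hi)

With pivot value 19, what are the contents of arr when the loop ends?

8 15 14 12 13 9 4 16 18 19 21 20 25

pivot = 19; lo=0, mid=0, hi=12
arr[mid]=25>19: swap arr[0],arr[12]; hi=11 → 20 15 14 12 13 9 21 4 16 18 19 8 25
arr[mid]=20>19: swap arr[0],arr[11]; hi=10 → 8 15 14 12 13 9 21 4 16 18 19 20 25
arr[mid]=8<19: swap arr[0],arr[0]; lo=1,mid=1 → 8 15 14 12 13 9 21 4 16 18 19 20 25
arr[mid]=15<19: swap arr[1],arr[1]; lo=2,mid=2 → 8 15 14 12 13 9 21 4 16 18 19 20 25
arr[mid]=14<19: swap arr[2],arr[2]; lo=3,mid=3 → 8 15 14 12 13 9 21 4 16 18 19 20 25
arr[mid]=12<19: swap arr[3],arr[3]; lo=4,mid=4 → 8 15 14 12 13 9 21 4 16 18 19 20 25
arr[mid]=13<19: swap arr[4],arr[4]; lo=5,mid=5 → 8 15 14 12 13 9 21 4 16 18 19 20 25
arr[mid]=9<19: swap arr[5],arr[5]; lo=6,mid=6 → 8 15 14 12 13 9 21 4 16 18 19 20 25
arr[mid]=21>19: swap arr[6],arr[10]; hi=9 → 8 15 14 12 13 9 19 4 16 18 21 20 25
arr[mid]=19=19: mid=7
arr[mid]=4<19: swap arr[6],arr[7]; lo=7,mid=8 → 8 15 14 12 13 9 4 19 16 18 21 20 25
arr[mid]=16<19: swap arr[7],arr[8]; lo=8,mid=9 → 8 15 14 12 13 9 4 16 19 18 21 20 25
arr[mid]=18<19: swap arr[8],arr[9]; lo=9,mid=10 → 8 15 14 12 13 9 4 16 18 19 21 20 25
end: lo=9, hi=9; arr = 8 15 14 12 13 9 4 16 18 19 21 20 25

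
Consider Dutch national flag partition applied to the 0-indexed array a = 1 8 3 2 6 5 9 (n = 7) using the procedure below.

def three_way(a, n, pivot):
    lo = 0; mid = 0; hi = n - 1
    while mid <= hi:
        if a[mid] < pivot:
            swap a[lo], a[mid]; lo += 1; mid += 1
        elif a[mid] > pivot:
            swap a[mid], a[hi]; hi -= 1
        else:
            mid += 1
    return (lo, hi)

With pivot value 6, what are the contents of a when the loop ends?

1 5 3 2 6 9 8

lo=0 mid=0 hi=6
1<6: swap(0,0), lo=1 mid=1 ⇒ 1 8 3 2 6 5 9
8>6: swap(1,6), hi=5 ⇒ 1 9 3 2 6 5 8
9>6: swap(1,5), hi=4 ⇒ 1 5 3 2 6 9 8
5<6: swap(1,1), lo=2 mid=2 ⇒ 1 5 3 2 6 9 8
3<6: swap(2,2), lo=3 mid=3 ⇒ 1 5 3 2 6 9 8
2<6: swap(3,3), lo=4 mid=4 ⇒ 1 5 3 2 6 9 8
6=6: mid=5
done. lo=4 hi=4; a=1 5 3 2 6 9 8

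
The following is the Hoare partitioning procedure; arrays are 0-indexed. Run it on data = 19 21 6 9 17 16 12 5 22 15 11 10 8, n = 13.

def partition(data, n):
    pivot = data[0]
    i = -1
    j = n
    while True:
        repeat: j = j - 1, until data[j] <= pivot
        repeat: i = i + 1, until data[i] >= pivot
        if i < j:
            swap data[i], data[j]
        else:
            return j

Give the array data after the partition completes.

pivot = data[0] = 19; i = -1, j = 13
j→12 (data[12]=8≤19), i→0 (data[0]=19≥19); i<j, swap → 8 21 6 9 17 16 12 5 22 15 11 10 19
j→11 (data[11]=10≤19), i→1 (data[1]=21≥19); i<j, swap → 8 10 6 9 17 16 12 5 22 15 11 21 19
j→10 (data[10]=11≤19), i→8 (data[8]=22≥19); i<j, swap → 8 10 6 9 17 16 12 5 11 15 22 21 19
j→9, i→10; i≥j, return j=9. data = 8 10 6 9 17 16 12 5 11 15 22 21 19

8 10 6 9 17 16 12 5 11 15 22 21 19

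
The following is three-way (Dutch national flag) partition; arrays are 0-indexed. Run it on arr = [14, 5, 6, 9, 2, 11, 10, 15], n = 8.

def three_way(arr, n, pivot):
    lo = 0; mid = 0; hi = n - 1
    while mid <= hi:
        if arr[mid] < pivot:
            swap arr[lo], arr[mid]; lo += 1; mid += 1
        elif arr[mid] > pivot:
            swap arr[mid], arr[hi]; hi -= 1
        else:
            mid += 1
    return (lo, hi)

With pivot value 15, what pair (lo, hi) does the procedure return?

lo=0 mid=0 hi=7
14<15: swap(0,0), lo=1 mid=1 ⇒ [14, 5, 6, 9, 2, 11, 10, 15]
5<15: swap(1,1), lo=2 mid=2 ⇒ [14, 5, 6, 9, 2, 11, 10, 15]
6<15: swap(2,2), lo=3 mid=3 ⇒ [14, 5, 6, 9, 2, 11, 10, 15]
9<15: swap(3,3), lo=4 mid=4 ⇒ [14, 5, 6, 9, 2, 11, 10, 15]
2<15: swap(4,4), lo=5 mid=5 ⇒ [14, 5, 6, 9, 2, 11, 10, 15]
11<15: swap(5,5), lo=6 mid=6 ⇒ [14, 5, 6, 9, 2, 11, 10, 15]
10<15: swap(6,6), lo=7 mid=7 ⇒ [14, 5, 6, 9, 2, 11, 10, 15]
15=15: mid=8
done. lo=7 hi=7; arr=[14, 5, 6, 9, 2, 11, 10, 15]

(7, 7)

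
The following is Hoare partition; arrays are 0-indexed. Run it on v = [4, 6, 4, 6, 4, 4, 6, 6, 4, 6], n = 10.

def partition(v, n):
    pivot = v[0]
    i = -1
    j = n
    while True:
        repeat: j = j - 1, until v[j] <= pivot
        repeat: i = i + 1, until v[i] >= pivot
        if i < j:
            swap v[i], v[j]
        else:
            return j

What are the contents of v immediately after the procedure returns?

pivot = v[0] = 4; i = -1, j = 10
j→8 (v[8]=4≤4), i→0 (v[0]=4≥4); i<j, swap → [4, 6, 4, 6, 4, 4, 6, 6, 4, 6]
j→5 (v[5]=4≤4), i→1 (v[1]=6≥4); i<j, swap → [4, 4, 4, 6, 4, 6, 6, 6, 4, 6]
j→4 (v[4]=4≤4), i→2 (v[2]=4≥4); i<j, swap → [4, 4, 4, 6, 4, 6, 6, 6, 4, 6]
j→2, i→3; i≥j, return j=2. v = [4, 4, 4, 6, 4, 6, 6, 6, 4, 6]

[4, 4, 4, 6, 4, 6, 6, 6, 4, 6]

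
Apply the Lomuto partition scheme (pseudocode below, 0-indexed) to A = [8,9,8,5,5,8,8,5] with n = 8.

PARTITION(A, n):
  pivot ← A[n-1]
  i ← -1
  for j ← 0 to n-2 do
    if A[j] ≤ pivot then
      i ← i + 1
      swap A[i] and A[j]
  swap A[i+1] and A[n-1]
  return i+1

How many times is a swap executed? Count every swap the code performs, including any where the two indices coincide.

3

pivot=5, i=-1
j=0: 8>5, skip
j=1: 9>5, skip
j=2: 8>5, skip
j=3: 5≤5, i=0, swap(0,3) ⇒ [5,9,8,8,5,8,8,5]
j=4: 5≤5, i=1, swap(1,4) ⇒ [5,5,8,8,9,8,8,5]
j=5: 8>5, skip
j=6: 8>5, skip
swap(2,7) ⇒ [5,5,5,8,9,8,8,8]; return 2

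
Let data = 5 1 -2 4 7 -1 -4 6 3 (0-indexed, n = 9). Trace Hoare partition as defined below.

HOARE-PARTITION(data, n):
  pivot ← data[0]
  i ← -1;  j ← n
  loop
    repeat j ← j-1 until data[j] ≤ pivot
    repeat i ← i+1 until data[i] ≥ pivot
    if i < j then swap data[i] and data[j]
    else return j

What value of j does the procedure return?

pivot=5
j stops at 8 (3), i stops at 0 (5); swap ⇒ 3 1 -2 4 7 -1 -4 6 5
j stops at 6 (-4), i stops at 4 (7); swap ⇒ 3 1 -2 4 -4 -1 7 6 5
j stops at 5, i stops at 6; i≥j ⇒ return 5. data=3 1 -2 4 -4 -1 7 6 5

5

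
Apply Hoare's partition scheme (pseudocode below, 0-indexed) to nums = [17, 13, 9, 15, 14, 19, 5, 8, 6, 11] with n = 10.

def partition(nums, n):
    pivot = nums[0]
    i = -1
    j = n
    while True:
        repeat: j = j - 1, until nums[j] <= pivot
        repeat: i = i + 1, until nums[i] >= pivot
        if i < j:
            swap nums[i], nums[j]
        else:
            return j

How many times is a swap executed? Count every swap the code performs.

pivot=17
j stops at 9 (11), i stops at 0 (17); swap ⇒ [11, 13, 9, 15, 14, 19, 5, 8, 6, 17]
j stops at 8 (6), i stops at 5 (19); swap ⇒ [11, 13, 9, 15, 14, 6, 5, 8, 19, 17]
j stops at 7, i stops at 8; i≥j ⇒ return 7. nums=[11, 13, 9, 15, 14, 6, 5, 8, 19, 17]

2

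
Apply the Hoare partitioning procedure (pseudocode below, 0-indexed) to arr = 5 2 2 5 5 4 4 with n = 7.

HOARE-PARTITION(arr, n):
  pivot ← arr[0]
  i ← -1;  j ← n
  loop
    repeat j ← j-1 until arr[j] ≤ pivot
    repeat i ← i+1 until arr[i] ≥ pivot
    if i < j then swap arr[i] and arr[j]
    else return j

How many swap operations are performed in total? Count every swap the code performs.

2

pivot=5
j stops at 6 (4), i stops at 0 (5); swap ⇒ 4 2 2 5 5 4 5
j stops at 5 (4), i stops at 3 (5); swap ⇒ 4 2 2 4 5 5 5
j stops at 4, i stops at 4; i≥j ⇒ return 4. arr=4 2 2 4 5 5 5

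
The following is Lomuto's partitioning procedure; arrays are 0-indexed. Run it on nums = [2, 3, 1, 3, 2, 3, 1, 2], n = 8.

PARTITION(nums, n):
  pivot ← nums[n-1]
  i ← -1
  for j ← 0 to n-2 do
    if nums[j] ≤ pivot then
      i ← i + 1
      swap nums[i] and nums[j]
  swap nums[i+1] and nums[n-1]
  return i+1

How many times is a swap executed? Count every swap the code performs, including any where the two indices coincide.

pivot=2, i=-1
j=0: 2≤2, i=0, swap(0,0) ⇒ [2, 3, 1, 3, 2, 3, 1, 2]
j=1: 3>2, skip
j=2: 1≤2, i=1, swap(1,2) ⇒ [2, 1, 3, 3, 2, 3, 1, 2]
j=3: 3>2, skip
j=4: 2≤2, i=2, swap(2,4) ⇒ [2, 1, 2, 3, 3, 3, 1, 2]
j=5: 3>2, skip
j=6: 1≤2, i=3, swap(3,6) ⇒ [2, 1, 2, 1, 3, 3, 3, 2]
swap(4,7) ⇒ [2, 1, 2, 1, 2, 3, 3, 3]; return 4

5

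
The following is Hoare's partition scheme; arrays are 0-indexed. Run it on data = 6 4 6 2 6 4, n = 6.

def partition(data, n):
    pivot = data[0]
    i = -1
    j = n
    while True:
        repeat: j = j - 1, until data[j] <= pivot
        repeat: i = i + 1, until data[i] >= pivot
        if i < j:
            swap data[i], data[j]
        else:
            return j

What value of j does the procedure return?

3

pivot=6
j stops at 5 (4), i stops at 0 (6); swap ⇒ 4 4 6 2 6 6
j stops at 4 (6), i stops at 2 (6); swap ⇒ 4 4 6 2 6 6
j stops at 3, i stops at 4; i≥j ⇒ return 3. data=4 4 6 2 6 6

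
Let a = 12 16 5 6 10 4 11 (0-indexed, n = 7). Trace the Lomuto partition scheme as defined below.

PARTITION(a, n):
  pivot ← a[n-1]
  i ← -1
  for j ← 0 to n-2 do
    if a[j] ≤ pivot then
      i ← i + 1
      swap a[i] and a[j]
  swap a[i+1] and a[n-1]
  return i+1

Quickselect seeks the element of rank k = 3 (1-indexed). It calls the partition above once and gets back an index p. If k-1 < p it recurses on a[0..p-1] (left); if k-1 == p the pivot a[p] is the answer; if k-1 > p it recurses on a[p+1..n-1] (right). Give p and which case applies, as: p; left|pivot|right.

4; left

pivot = a[6] = 11; i = -1
j=0: a[0]=12 > 11 → no swap
j=1: a[1]=16 > 11 → no swap
j=2: a[2]=5 ≤ 11 → i=0, swap a[0],a[2] → 5 16 12 6 10 4 11
j=3: a[3]=6 ≤ 11 → i=1, swap a[1],a[3] → 5 6 12 16 10 4 11
j=4: a[4]=10 ≤ 11 → i=2, swap a[2],a[4] → 5 6 10 16 12 4 11
j=5: a[5]=4 ≤ 11 → i=3, swap a[3],a[5] → 5 6 10 4 12 16 11
final swap a[4],a[6] → 5 6 10 4 11 16 12; return 4
p = 4; k-1 = 2 < 4 ⇒ left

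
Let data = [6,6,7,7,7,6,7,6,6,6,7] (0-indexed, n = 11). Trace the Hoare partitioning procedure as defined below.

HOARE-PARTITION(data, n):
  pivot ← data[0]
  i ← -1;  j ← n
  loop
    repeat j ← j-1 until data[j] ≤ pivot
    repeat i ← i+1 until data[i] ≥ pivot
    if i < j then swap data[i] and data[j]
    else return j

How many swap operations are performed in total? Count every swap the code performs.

pivot=6
j stops at 9 (6), i stops at 0 (6); swap ⇒ [6,6,7,7,7,6,7,6,6,6,7]
j stops at 8 (6), i stops at 1 (6); swap ⇒ [6,6,7,7,7,6,7,6,6,6,7]
j stops at 7 (6), i stops at 2 (7); swap ⇒ [6,6,6,7,7,6,7,7,6,6,7]
j stops at 5 (6), i stops at 3 (7); swap ⇒ [6,6,6,6,7,7,7,7,6,6,7]
j stops at 3, i stops at 4; i≥j ⇒ return 3. data=[6,6,6,6,7,7,7,7,6,6,7]

4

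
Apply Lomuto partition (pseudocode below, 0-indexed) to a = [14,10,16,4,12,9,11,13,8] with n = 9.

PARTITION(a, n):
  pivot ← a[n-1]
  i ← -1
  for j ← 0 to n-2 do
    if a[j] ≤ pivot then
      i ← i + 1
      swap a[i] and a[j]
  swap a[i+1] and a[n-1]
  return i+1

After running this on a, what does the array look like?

pivot = a[8] = 8; i = -1
j=0: a[0]=14 > 8 → no swap
j=1: a[1]=10 > 8 → no swap
j=2: a[2]=16 > 8 → no swap
j=3: a[3]=4 ≤ 8 → i=0, swap a[0],a[3] → [4,10,16,14,12,9,11,13,8]
j=4: a[4]=12 > 8 → no swap
j=5: a[5]=9 > 8 → no swap
j=6: a[6]=11 > 8 → no swap
j=7: a[7]=13 > 8 → no swap
final swap a[1],a[8] → [4,8,16,14,12,9,11,13,10]; return 1

[4,8,16,14,12,9,11,13,10]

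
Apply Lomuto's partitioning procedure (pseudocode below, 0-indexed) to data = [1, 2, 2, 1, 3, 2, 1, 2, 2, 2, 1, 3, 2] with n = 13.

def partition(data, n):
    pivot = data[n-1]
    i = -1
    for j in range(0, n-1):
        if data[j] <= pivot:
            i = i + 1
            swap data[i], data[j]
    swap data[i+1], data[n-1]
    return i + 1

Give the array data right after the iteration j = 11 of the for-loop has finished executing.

pivot=2, i=-1
j=0: 1≤2, i=0, swap(0,0) ⇒ [1, 2, 2, 1, 3, 2, 1, 2, 2, 2, 1, 3, 2]
j=1: 2≤2, i=1, swap(1,1) ⇒ [1, 2, 2, 1, 3, 2, 1, 2, 2, 2, 1, 3, 2]
j=2: 2≤2, i=2, swap(2,2) ⇒ [1, 2, 2, 1, 3, 2, 1, 2, 2, 2, 1, 3, 2]
j=3: 1≤2, i=3, swap(3,3) ⇒ [1, 2, 2, 1, 3, 2, 1, 2, 2, 2, 1, 3, 2]
j=4: 3>2, skip
j=5: 2≤2, i=4, swap(4,5) ⇒ [1, 2, 2, 1, 2, 3, 1, 2, 2, 2, 1, 3, 2]
j=6: 1≤2, i=5, swap(5,6) ⇒ [1, 2, 2, 1, 2, 1, 3, 2, 2, 2, 1, 3, 2]
j=7: 2≤2, i=6, swap(6,7) ⇒ [1, 2, 2, 1, 2, 1, 2, 3, 2, 2, 1, 3, 2]
j=8: 2≤2, i=7, swap(7,8) ⇒ [1, 2, 2, 1, 2, 1, 2, 2, 3, 2, 1, 3, 2]
j=9: 2≤2, i=8, swap(8,9) ⇒ [1, 2, 2, 1, 2, 1, 2, 2, 2, 3, 1, 3, 2]
j=10: 1≤2, i=9, swap(9,10) ⇒ [1, 2, 2, 1, 2, 1, 2, 2, 2, 1, 3, 3, 2]
j=11: 3>2, skip
(after j=11) data = [1, 2, 2, 1, 2, 1, 2, 2, 2, 1, 3, 3, 2]

[1, 2, 2, 1, 2, 1, 2, 2, 2, 1, 3, 3, 2]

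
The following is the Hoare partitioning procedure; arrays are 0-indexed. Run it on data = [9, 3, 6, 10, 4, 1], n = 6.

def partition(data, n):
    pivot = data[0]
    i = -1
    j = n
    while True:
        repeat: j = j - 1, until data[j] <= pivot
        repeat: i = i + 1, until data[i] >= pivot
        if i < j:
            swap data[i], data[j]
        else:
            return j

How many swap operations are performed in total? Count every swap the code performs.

pivot = data[0] = 9; i = -1, j = 6
j→5 (data[5]=1≤9), i→0 (data[0]=9≥9); i<j, swap → [1, 3, 6, 10, 4, 9]
j→4 (data[4]=4≤9), i→3 (data[3]=10≥9); i<j, swap → [1, 3, 6, 4, 10, 9]
j→3, i→4; i≥j, return j=3. data = [1, 3, 6, 4, 10, 9]

2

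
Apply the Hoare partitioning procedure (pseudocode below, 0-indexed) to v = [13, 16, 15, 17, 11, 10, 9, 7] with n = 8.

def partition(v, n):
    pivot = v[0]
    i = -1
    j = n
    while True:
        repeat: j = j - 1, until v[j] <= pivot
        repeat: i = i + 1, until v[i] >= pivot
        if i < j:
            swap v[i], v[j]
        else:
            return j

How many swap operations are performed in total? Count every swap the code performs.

pivot = v[0] = 13; i = -1, j = 8
j→7 (v[7]=7≤13), i→0 (v[0]=13≥13); i<j, swap → [7, 16, 15, 17, 11, 10, 9, 13]
j→6 (v[6]=9≤13), i→1 (v[1]=16≥13); i<j, swap → [7, 9, 15, 17, 11, 10, 16, 13]
j→5 (v[5]=10≤13), i→2 (v[2]=15≥13); i<j, swap → [7, 9, 10, 17, 11, 15, 16, 13]
j→4 (v[4]=11≤13), i→3 (v[3]=17≥13); i<j, swap → [7, 9, 10, 11, 17, 15, 16, 13]
j→3, i→4; i≥j, return j=3. v = [7, 9, 10, 11, 17, 15, 16, 13]

4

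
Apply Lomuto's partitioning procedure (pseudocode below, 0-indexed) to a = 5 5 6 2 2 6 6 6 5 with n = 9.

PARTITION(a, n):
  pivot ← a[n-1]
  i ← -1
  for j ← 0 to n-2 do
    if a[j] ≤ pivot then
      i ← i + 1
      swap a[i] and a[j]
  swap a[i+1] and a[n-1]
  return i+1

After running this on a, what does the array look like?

pivot=5, i=-1
j=0: 5≤5, i=0, swap(0,0) ⇒ 5 5 6 2 2 6 6 6 5
j=1: 5≤5, i=1, swap(1,1) ⇒ 5 5 6 2 2 6 6 6 5
j=2: 6>5, skip
j=3: 2≤5, i=2, swap(2,3) ⇒ 5 5 2 6 2 6 6 6 5
j=4: 2≤5, i=3, swap(3,4) ⇒ 5 5 2 2 6 6 6 6 5
j=5: 6>5, skip
j=6: 6>5, skip
j=7: 6>5, skip
swap(4,8) ⇒ 5 5 2 2 5 6 6 6 6; return 4

5 5 2 2 5 6 6 6 6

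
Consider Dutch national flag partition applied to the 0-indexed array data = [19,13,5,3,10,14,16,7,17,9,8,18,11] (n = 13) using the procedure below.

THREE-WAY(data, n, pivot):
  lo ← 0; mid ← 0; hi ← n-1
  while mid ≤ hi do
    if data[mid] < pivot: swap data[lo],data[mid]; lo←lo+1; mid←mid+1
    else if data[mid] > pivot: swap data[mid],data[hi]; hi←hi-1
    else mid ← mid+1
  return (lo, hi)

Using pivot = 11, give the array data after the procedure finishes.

[8,5,3,10,9,7,11,17,16,14,18,13,19]

lo=0 mid=0 hi=12
19>11: swap(0,12), hi=11 ⇒ [11,13,5,3,10,14,16,7,17,9,8,18,19]
11=11: mid=1
13>11: swap(1,11), hi=10 ⇒ [11,18,5,3,10,14,16,7,17,9,8,13,19]
18>11: swap(1,10), hi=9 ⇒ [11,8,5,3,10,14,16,7,17,9,18,13,19]
8<11: swap(0,1), lo=1 mid=2 ⇒ [8,11,5,3,10,14,16,7,17,9,18,13,19]
5<11: swap(1,2), lo=2 mid=3 ⇒ [8,5,11,3,10,14,16,7,17,9,18,13,19]
3<11: swap(2,3), lo=3 mid=4 ⇒ [8,5,3,11,10,14,16,7,17,9,18,13,19]
10<11: swap(3,4), lo=4 mid=5 ⇒ [8,5,3,10,11,14,16,7,17,9,18,13,19]
14>11: swap(5,9), hi=8 ⇒ [8,5,3,10,11,9,16,7,17,14,18,13,19]
9<11: swap(4,5), lo=5 mid=6 ⇒ [8,5,3,10,9,11,16,7,17,14,18,13,19]
16>11: swap(6,8), hi=7 ⇒ [8,5,3,10,9,11,17,7,16,14,18,13,19]
17>11: swap(6,7), hi=6 ⇒ [8,5,3,10,9,11,7,17,16,14,18,13,19]
7<11: swap(5,6), lo=6 mid=7 ⇒ [8,5,3,10,9,7,11,17,16,14,18,13,19]
done. lo=6 hi=6; data=[8,5,3,10,9,7,11,17,16,14,18,13,19]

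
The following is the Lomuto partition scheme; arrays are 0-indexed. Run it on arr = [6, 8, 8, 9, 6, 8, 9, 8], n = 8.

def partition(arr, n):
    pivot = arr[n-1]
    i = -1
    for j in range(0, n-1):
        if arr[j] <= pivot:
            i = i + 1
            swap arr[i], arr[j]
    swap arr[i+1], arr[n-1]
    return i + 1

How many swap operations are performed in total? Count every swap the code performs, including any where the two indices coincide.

6

pivot=8, i=-1
j=0: 6≤8, i=0, swap(0,0) ⇒ [6, 8, 8, 9, 6, 8, 9, 8]
j=1: 8≤8, i=1, swap(1,1) ⇒ [6, 8, 8, 9, 6, 8, 9, 8]
j=2: 8≤8, i=2, swap(2,2) ⇒ [6, 8, 8, 9, 6, 8, 9, 8]
j=3: 9>8, skip
j=4: 6≤8, i=3, swap(3,4) ⇒ [6, 8, 8, 6, 9, 8, 9, 8]
j=5: 8≤8, i=4, swap(4,5) ⇒ [6, 8, 8, 6, 8, 9, 9, 8]
j=6: 9>8, skip
swap(5,7) ⇒ [6, 8, 8, 6, 8, 8, 9, 9]; return 5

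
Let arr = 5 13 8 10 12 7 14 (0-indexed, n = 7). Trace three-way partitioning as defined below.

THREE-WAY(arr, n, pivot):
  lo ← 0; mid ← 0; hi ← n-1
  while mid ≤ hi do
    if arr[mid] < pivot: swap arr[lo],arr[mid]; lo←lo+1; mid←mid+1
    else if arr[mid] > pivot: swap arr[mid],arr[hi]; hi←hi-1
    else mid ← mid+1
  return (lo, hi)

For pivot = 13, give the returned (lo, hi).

(5, 5)

pivot = 13; lo=0, mid=0, hi=6
arr[mid]=5<13: swap arr[0],arr[0]; lo=1,mid=1 → 5 13 8 10 12 7 14
arr[mid]=13=13: mid=2
arr[mid]=8<13: swap arr[1],arr[2]; lo=2,mid=3 → 5 8 13 10 12 7 14
arr[mid]=10<13: swap arr[2],arr[3]; lo=3,mid=4 → 5 8 10 13 12 7 14
arr[mid]=12<13: swap arr[3],arr[4]; lo=4,mid=5 → 5 8 10 12 13 7 14
arr[mid]=7<13: swap arr[4],arr[5]; lo=5,mid=6 → 5 8 10 12 7 13 14
arr[mid]=14>13: swap arr[6],arr[6]; hi=5 → 5 8 10 12 7 13 14
end: lo=5, hi=5; arr = 5 8 10 12 7 13 14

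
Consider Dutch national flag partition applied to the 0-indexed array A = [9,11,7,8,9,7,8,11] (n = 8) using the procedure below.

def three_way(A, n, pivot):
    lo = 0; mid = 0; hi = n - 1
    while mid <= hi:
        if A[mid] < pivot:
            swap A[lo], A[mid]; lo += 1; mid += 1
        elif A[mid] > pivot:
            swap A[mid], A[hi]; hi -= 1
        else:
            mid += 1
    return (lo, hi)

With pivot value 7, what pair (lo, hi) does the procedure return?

(0, 1)

pivot = 7; lo=0, mid=0, hi=7
A[mid]=9>7: swap A[0],A[7]; hi=6 → [11,11,7,8,9,7,8,9]
A[mid]=11>7: swap A[0],A[6]; hi=5 → [8,11,7,8,9,7,11,9]
A[mid]=8>7: swap A[0],A[5]; hi=4 → [7,11,7,8,9,8,11,9]
A[mid]=7=7: mid=1
A[mid]=11>7: swap A[1],A[4]; hi=3 → [7,9,7,8,11,8,11,9]
A[mid]=9>7: swap A[1],A[3]; hi=2 → [7,8,7,9,11,8,11,9]
A[mid]=8>7: swap A[1],A[2]; hi=1 → [7,7,8,9,11,8,11,9]
A[mid]=7=7: mid=2
end: lo=0, hi=1; A = [7,7,8,9,11,8,11,9]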